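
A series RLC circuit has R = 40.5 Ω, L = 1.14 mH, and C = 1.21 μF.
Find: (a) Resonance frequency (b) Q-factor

Step 1 — Resonance condition Im(Z)=0 gives ω₀ = 1/√(LC).
Step 2 — ω₀ = 1/√(0.00114·1.21e-06) = 2.692e+04 rad/s.
Step 3 — f₀ = ω₀/(2π) = 4285 Hz.
Step 4 — Series Q: Q = ω₀L/R = 2.692e+04·0.00114/40.5 = 0.7579.

(a) f₀ = 4285 Hz  (b) Q = 0.7579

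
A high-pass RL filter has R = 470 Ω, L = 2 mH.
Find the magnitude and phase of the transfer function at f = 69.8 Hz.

Step 1 — Angular frequency: ω = 2π·69.8 = 438.6 rad/s.
Step 2 — Transfer function: H(jω) = jωL/(R + jωL).
Step 3 — Numerator jωL = j·0.8771; denominator R + jωL = 470 + j0.8771.
Step 4 — H = 3.483e-06 + j0.001866.
Step 5 — Magnitude: |H| = 0.001866 (-54.6 dB); phase: φ = 89.9°.

|H| = 0.001866 (-54.6 dB), φ = 89.9°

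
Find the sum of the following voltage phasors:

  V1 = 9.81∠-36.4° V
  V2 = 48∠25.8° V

Step 1 — Convert each phasor to rectangular form:
  V1 = 9.81·(cos(-36.4°) + j·sin(-36.4°)) = 7.896 - j5.821 V
  V2 = 48·(cos(25.8°) + j·sin(25.8°)) = 43.22 + j20.89 V
Step 2 — Sum components: V_total = 51.11 + j15.07 V.
Step 3 — Convert to polar: |V_total| = 53.29 V, ∠V_total = 16.4°.

V_total = 53.29∠16.4° V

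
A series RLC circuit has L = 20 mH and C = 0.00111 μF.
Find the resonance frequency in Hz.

Step 1 — Resonance condition Im(Z)=0 gives ω₀ = 1/√(LC).
Step 2 — ω₀ = 1/√(0.02·1.11e-09) = 2.122e+05 rad/s.
Step 3 — f₀ = ω₀/(2π) = 3.378e+04 Hz.

f₀ = 3.378e+04 Hz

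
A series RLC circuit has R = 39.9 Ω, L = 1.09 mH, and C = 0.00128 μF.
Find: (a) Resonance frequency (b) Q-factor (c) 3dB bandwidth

Step 1 — Resonance: ω₀ = 1/√(LC) = 1/√(0.00109·1.28e-09) = 8.466e+05 rad/s.
Step 2 — f₀ = ω₀/(2π) = 1.347e+05 Hz.
Step 3 — Series Q: Q = ω₀L/R = 8.466e+05·0.00109/39.9 = 23.13.
Step 4 — Bandwidth: Δω = ω₀/Q = 3.661e+04 rad/s; BW = Δω/(2π) = 5826 Hz.

(a) f₀ = 1.347e+05 Hz  (b) Q = 23.13  (c) BW = 5826 Hz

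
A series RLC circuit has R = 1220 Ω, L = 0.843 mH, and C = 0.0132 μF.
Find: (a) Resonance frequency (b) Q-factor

Step 1 — Resonance condition Im(Z)=0 gives ω₀ = 1/√(LC).
Step 2 — ω₀ = 1/√(0.000843·1.32e-08) = 2.998e+05 rad/s.
Step 3 — f₀ = ω₀/(2π) = 4.771e+04 Hz.
Step 4 — Series Q: Q = ω₀L/R = 2.998e+05·0.000843/1220 = 0.2071.

(a) f₀ = 4.771e+04 Hz  (b) Q = 0.2071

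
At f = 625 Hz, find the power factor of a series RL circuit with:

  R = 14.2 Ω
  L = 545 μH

Step 1 — Angular frequency: ω = 2π·f = 2π·625 = 3927 rad/s.
Step 2 — Component impedances:
  R: Z = R = 14.2 Ω
  L: Z = jωL = j·3927·0.000545 = 0 + j2.14 Ω
Step 3 — Series combination: Z_total = R + L = 14.2 + j2.14 Ω = 14.36∠8.6° Ω.
Step 4 — Power factor: PF = cos(φ) = Re(Z)/|Z| = 14.2/14.3604 = 0.9888.
Step 5 — Type: Im(Z) = 2.14 ⇒ lagging (phase φ = 8.6°).

PF = 0.9888 (lagging, φ = 8.6°)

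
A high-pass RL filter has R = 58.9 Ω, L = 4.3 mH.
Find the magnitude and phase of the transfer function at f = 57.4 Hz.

Step 1 — Angular frequency: ω = 2π·57.4 = 360.7 rad/s.
Step 2 — Transfer function: H(jω) = jωL/(R + jωL).
Step 3 — Numerator jωL = j·1.551; denominator R + jωL = 58.9 + j1.551.
Step 4 — H = 0.0006928 + j0.02631.
Step 5 — Magnitude: |H| = 0.02632 (-31.6 dB); phase: φ = 88.5°.

|H| = 0.02632 (-31.6 dB), φ = 88.5°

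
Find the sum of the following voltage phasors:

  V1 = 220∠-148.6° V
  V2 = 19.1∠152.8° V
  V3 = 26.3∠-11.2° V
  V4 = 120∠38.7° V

Step 1 — Convert each phasor to rectangular form:
  V1 = 220·(cos(-148.6°) + j·sin(-148.6°)) = -187.8 - j114.6 V
  V2 = 19.1·(cos(152.8°) + j·sin(152.8°)) = -16.99 + j8.731 V
  V3 = 26.3·(cos(-11.2°) + j·sin(-11.2°)) = 25.8 - j5.108 V
  V4 = 120·(cos(38.7°) + j·sin(38.7°)) = 93.65 + j75.03 V
Step 2 — Sum components: V_total = -85.32 - j35.97 V.
Step 3 — Convert to polar: |V_total| = 92.59 V, ∠V_total = -157.1°.

V_total = 92.59∠-157.1° V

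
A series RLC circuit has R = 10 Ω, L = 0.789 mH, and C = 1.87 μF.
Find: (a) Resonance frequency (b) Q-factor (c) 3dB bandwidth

Step 1 — Resonance condition Im(Z)=0 gives ω₀ = 1/√(LC).
Step 2 — ω₀ = 1/√(0.000789·1.87e-06) = 2.603e+04 rad/s.
Step 3 — f₀ = ω₀/(2π) = 4143 Hz.
Step 4 — Series Q: Q = ω₀L/R = 2.603e+04·0.000789/10 = 2.054.
Step 5 — 3dB bandwidth: Δω = ω₀/Q = 1.267e+04 rad/s; BW = Δω/(2π) = 2017 Hz.

(a) f₀ = 4143 Hz  (b) Q = 2.054  (c) BW = 2017 Hz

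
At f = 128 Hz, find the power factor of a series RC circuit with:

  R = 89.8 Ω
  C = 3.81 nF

Step 1 — Angular frequency: ω = 2π·f = 2π·128 = 804.2 rad/s.
Step 2 — Component impedances:
  R: Z = R = 89.8 Ω
  C: Z = 1/(jωC) = -j/(ω·C) = 0 - j3.264e+05 Ω
Step 3 — Series combination: Z_total = R + C = 89.8 - j3.264e+05 Ω = 3.264e+05∠-90.0° Ω.
Step 4 — Power factor: PF = cos(φ) = Re(Z)/|Z| = 89.8/3.2635e+05 = 0.0002752.
Step 5 — Type: Im(Z) = -3.264e+05 ⇒ leading (phase φ = -90.0°).

PF = 0.0002752 (leading, φ = -90.0°)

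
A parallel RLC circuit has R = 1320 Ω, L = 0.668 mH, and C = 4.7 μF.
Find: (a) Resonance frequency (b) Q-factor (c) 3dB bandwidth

Step 1 — Resonance: ω₀ = 1/√(LC) = 1/√(0.000668·4.7e-06) = 1.785e+04 rad/s.
Step 2 — f₀ = ω₀/(2π) = 2840 Hz.
Step 3 — Parallel Q: Q = R/(ω₀L) = 1320/(1.785e+04·0.000668) = 110.7.
Step 4 — Bandwidth: Δω = ω₀/Q = 161.2 rad/s; BW = Δω/(2π) = 25.65 Hz.

(a) f₀ = 2840 Hz  (b) Q = 110.7  (c) BW = 25.65 Hz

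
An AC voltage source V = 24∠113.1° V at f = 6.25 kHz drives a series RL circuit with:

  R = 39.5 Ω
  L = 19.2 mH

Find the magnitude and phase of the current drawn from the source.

Step 1 — Angular frequency: ω = 2π·f = 2π·6250 = 3.927e+04 rad/s.
Step 2 — Component impedances:
  R: Z = R = 39.5 Ω
  L: Z = jωL = j·3.927e+04·0.0192 = 0 + j754 Ω
Step 3 — Series combination: Z_total = R + L = 39.5 + j754 Ω = 755∠87.0° Ω.
Step 4 — Source phasor: V = 24∠113.1° V = -9.416 + j22.08 V.
Step 5 — Ohm's law: I = V / Z_total = (-9.416 + j22.08) / (39.5 + j754) = 0.02855 + j0.01398 A.
Step 6 — Convert to polar: |I| = 0.03179 A, ∠I = 26.1°.

I = 0.03179∠26.1° A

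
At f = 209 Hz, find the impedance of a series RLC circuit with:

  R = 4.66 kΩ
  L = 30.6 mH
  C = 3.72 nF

Step 1 — Angular frequency: ω = 2π·f = 2π·209 = 1313 rad/s.
Step 2 — Component impedances:
  R: Z = R = 4660 Ω
  L: Z = jωL = j·1313·0.0306 = 0 + j40.18 Ω
  C: Z = 1/(jωC) = -j/(ω·C) = 0 - j2.047e+05 Ω
Step 3 — Series combination: Z_total = R + L + C = 4660 - j2.047e+05 Ω = 2.047e+05∠-88.7° Ω.

Z = 4660 - j2.047e+05 Ω = 2.047e+05∠-88.7° Ω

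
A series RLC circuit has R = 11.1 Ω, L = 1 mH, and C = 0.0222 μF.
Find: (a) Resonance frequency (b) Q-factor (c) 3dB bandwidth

Step 1 — Resonance: ω₀ = 1/√(LC) = 1/√(0.001·2.22e-08) = 2.122e+05 rad/s.
Step 2 — f₀ = ω₀/(2π) = 3.378e+04 Hz.
Step 3 — Series Q: Q = ω₀L/R = 2.122e+05·0.001/11.1 = 19.12.
Step 4 — Bandwidth: Δω = ω₀/Q = 1.11e+04 rad/s; BW = Δω/(2π) = 1767 Hz.

(a) f₀ = 3.378e+04 Hz  (b) Q = 19.12  (c) BW = 1767 Hz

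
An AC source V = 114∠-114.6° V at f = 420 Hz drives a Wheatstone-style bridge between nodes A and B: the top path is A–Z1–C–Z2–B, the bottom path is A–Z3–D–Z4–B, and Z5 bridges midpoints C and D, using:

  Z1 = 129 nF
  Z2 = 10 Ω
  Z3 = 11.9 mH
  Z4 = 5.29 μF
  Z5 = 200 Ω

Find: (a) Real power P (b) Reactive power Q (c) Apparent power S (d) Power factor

Step 1 — Angular frequency: ω = 2π·f = 2π·420 = 2639 rad/s.
Step 2 — Component impedances:
  Z1: Z = 1/(jωC) = -j/(ω·C) = 0 - j2938 Ω
  Z2: Z = R = 10 Ω
  Z3: Z = jωL = j·2639·0.0119 = 0 + j31.4 Ω
  Z4: Z = 1/(jωC) = -j/(ω·C) = 0 - j71.63 Ω
  Z5: Z = R = 200 Ω
Step 3 — Bridge requires nodal analysis (the Z5 bridge couples midpoints C and D, so the two paths cannot be reduced to a simple series/parallel combination). Setting node B to ground and injecting 1 A at node A, the 3-node admittance system at A, C, D solves to V_A = Z_AB = 21.47 - j32.61 Ω = 39.04∠-56.6° Ω.
Step 4 — Source phasor: V = 114∠-114.6° V = -47.46 - j103.7 V.
Step 5 — Current: I = V / Z = 1.549 - j2.475 A = 2.92∠-58.0° A.
Step 6 — Complex power: S = V·I* = 183.1 - j278 VA.
Step 7 — Real power: P = Re(S) = 183.1 W.
Step 8 — Reactive power: Q = Im(S) = -278 VAR.
Step 9 — Apparent power: |S| = 332.9 VA.
Step 10 — Power factor: PF = P/|S| = 0.55 (leading).

(a) P = 183.1 W  (b) Q = -278 VAR  (c) S = 332.9 VA  (d) PF = 0.55 (leading)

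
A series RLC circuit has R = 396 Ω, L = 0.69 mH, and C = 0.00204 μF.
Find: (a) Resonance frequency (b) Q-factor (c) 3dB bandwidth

Step 1 — Resonance: ω₀ = 1/√(LC) = 1/√(0.00069·2.04e-09) = 8.429e+05 rad/s.
Step 2 — f₀ = ω₀/(2π) = 1.341e+05 Hz.
Step 3 — Series Q: Q = ω₀L/R = 8.429e+05·0.00069/396 = 1.469.
Step 4 — Bandwidth: Δω = ω₀/Q = 5.739e+05 rad/s; BW = Δω/(2π) = 9.134e+04 Hz.

(a) f₀ = 1.341e+05 Hz  (b) Q = 1.469  (c) BW = 9.134e+04 Hz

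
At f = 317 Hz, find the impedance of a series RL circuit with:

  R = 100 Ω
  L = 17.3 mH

Step 1 — Angular frequency: ω = 2π·f = 2π·317 = 1992 rad/s.
Step 2 — Component impedances:
  R: Z = R = 100 Ω
  L: Z = jωL = j·1992·0.0173 = 0 + j34.46 Ω
Step 3 — Series combination: Z_total = R + L = 100 + j34.46 Ω = 105.8∠19.0° Ω.

Z = 100 + j34.46 Ω = 105.8∠19.0° Ω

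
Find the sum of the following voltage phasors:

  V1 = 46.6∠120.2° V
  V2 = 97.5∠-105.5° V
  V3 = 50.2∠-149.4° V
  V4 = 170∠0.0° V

Step 1 — Convert each phasor to rectangular form:
  V1 = 46.6·(cos(120.2°) + j·sin(120.2°)) = -23.44 + j40.28 V
  V2 = 97.5·(cos(-105.5°) + j·sin(-105.5°)) = -26.06 - j93.95 V
  V3 = 50.2·(cos(-149.4°) + j·sin(-149.4°)) = -43.21 - j25.55 V
  V4 = 170·(cos(0.0°) + j·sin(0.0°)) = 170 V
Step 2 — Sum components: V_total = 77.29 - j79.23 V.
Step 3 — Convert to polar: |V_total| = 110.7 V, ∠V_total = -45.7°.

V_total = 110.7∠-45.7° V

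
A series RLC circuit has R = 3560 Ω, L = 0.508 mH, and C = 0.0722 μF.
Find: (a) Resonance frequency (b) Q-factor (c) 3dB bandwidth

Step 1 — Resonance: ω₀ = 1/√(LC) = 1/√(0.000508·7.22e-08) = 1.651e+05 rad/s.
Step 2 — f₀ = ω₀/(2π) = 2.628e+04 Hz.
Step 3 — Series Q: Q = ω₀L/R = 1.651e+05·0.000508/3560 = 0.02356.
Step 4 — Bandwidth: Δω = ω₀/Q = 7.008e+06 rad/s; BW = Δω/(2π) = 1.115e+06 Hz.

(a) f₀ = 2.628e+04 Hz  (b) Q = 0.02356  (c) BW = 1.115e+06 Hz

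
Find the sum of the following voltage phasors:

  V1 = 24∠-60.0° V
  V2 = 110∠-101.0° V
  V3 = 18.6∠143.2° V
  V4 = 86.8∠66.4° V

Step 1 — Convert each phasor to rectangular form:
  V1 = 24·(cos(-60.0°) + j·sin(-60.0°)) = 12 - j20.78 V
  V2 = 110·(cos(-101.0°) + j·sin(-101.0°)) = -20.99 - j108 V
  V3 = 18.6·(cos(143.2°) + j·sin(143.2°)) = -14.89 + j11.14 V
  V4 = 86.8·(cos(66.4°) + j·sin(66.4°)) = 34.75 + j79.54 V
Step 2 — Sum components: V_total = 10.87 - j38.08 V.
Step 3 — Convert to polar: |V_total| = 39.6 V, ∠V_total = -74.1°.

V_total = 39.6∠-74.1° V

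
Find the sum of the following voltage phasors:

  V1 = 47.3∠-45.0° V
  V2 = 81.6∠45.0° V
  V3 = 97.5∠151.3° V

Step 1 — Convert each phasor to rectangular form:
  V1 = 47.3·(cos(-45.0°) + j·sin(-45.0°)) = 33.45 - j33.45 V
  V2 = 81.6·(cos(45.0°) + j·sin(45.0°)) = 57.7 + j57.7 V
  V3 = 97.5·(cos(151.3°) + j·sin(151.3°)) = -85.52 + j46.82 V
Step 2 — Sum components: V_total = 5.624 + j71.08 V.
Step 3 — Convert to polar: |V_total| = 71.3 V, ∠V_total = 85.5°.

V_total = 71.3∠85.5° V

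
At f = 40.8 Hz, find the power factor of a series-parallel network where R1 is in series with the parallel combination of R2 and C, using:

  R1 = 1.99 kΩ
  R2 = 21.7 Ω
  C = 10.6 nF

Step 1 — Angular frequency: ω = 2π·f = 2π·40.8 = 256.4 rad/s.
Step 2 — Component impedances:
  R1: Z = R = 1990 Ω
  R2: Z = R = 21.7 Ω
  C: Z = 1/(jωC) = -j/(ω·C) = 0 - j3.68e+05 Ω
Step 3 — Parallel branch: R2 || C = 1/(1/R2 + 1/C) = 21.7 - j0.00128 Ω.
Step 4 — Series with R1: Z_total = R1 + (R2 || C) = 2012 - j0.00128 Ω = 2012∠-0.0° Ω.
Step 5 — Power factor: PF = cos(φ) = Re(Z)/|Z| = 2012/2012 = 1.
Step 6 — Type: Im(Z) = -0.00128 ⇒ leading (phase φ = -0.0°).

PF = 1 (leading, φ = -0.0°)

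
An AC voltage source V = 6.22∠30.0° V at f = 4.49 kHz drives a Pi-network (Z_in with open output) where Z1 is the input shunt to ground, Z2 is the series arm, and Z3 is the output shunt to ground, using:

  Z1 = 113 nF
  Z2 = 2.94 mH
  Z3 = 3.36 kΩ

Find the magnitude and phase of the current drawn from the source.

Step 1 — Angular frequency: ω = 2π·f = 2π·4490 = 2.821e+04 rad/s.
Step 2 — Component impedances:
  Z1: Z = 1/(jωC) = -j/(ω·C) = 0 - j313.7 Ω
  Z2: Z = jωL = j·2.821e+04·0.00294 = 0 + j82.94 Ω
  Z3: Z = R = 3360 Ω
Step 3 — With open output, the series arm Z2 and the output shunt Z3 appear in series to ground: Z2 + Z3 = 3360 + j82.94 Ω.
Step 4 — Parallel with input shunt Z1: Z_in = Z1 || (Z2 + Z3) = 29.15 - j311.7 Ω = 313∠-84.7° Ω.
Step 5 — Source phasor: V = 6.22∠30.0° V = 5.387 + j3.11 V.
Step 6 — Ohm's law: I = V / Z_total = (5.387 + j3.11) / (29.15 - j311.7) = -0.008289 + j0.01806 A.
Step 7 — Convert to polar: |I| = 0.01987 A, ∠I = 114.7°.

I = 0.01987∠114.7° A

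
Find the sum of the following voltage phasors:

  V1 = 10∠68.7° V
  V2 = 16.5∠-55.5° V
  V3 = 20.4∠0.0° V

Step 1 — Convert each phasor to rectangular form:
  V1 = 10·(cos(68.7°) + j·sin(68.7°)) = 3.633 + j9.317 V
  V2 = 16.5·(cos(-55.5°) + j·sin(-55.5°)) = 9.346 - j13.6 V
  V3 = 20.4·(cos(0.0°) + j·sin(0.0°)) = 20.4 V
Step 2 — Sum components: V_total = 33.38 - j4.281 V.
Step 3 — Convert to polar: |V_total| = 33.65 V, ∠V_total = -7.3°.

V_total = 33.65∠-7.3° V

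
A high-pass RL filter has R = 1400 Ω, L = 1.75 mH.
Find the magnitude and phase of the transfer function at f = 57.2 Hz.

Step 1 — Angular frequency: ω = 2π·57.2 = 359.4 rad/s.
Step 2 — Transfer function: H(jω) = jωL/(R + jωL).
Step 3 — Numerator jωL = j·0.6289; denominator R + jωL = 1400 + j0.6289.
Step 4 — H = 2.018e-07 + j0.0004492.
Step 5 — Magnitude: |H| = 0.0004492 (-67.0 dB); phase: φ = 90.0°.

|H| = 0.0004492 (-67.0 dB), φ = 90.0°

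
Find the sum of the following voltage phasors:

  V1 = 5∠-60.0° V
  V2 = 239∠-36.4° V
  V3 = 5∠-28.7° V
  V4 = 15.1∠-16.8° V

Step 1 — Convert each phasor to rectangular form:
  V1 = 5·(cos(-60.0°) + j·sin(-60.0°)) = 2.5 - j4.33 V
  V2 = 239·(cos(-36.4°) + j·sin(-36.4°)) = 192.4 - j141.8 V
  V3 = 5·(cos(-28.7°) + j·sin(-28.7°)) = 4.386 - j2.401 V
  V4 = 15.1·(cos(-16.8°) + j·sin(-16.8°)) = 14.46 - j4.364 V
Step 2 — Sum components: V_total = 213.7 - j152.9 V.
Step 3 — Convert to polar: |V_total| = 262.8 V, ∠V_total = -35.6°.

V_total = 262.8∠-35.6° V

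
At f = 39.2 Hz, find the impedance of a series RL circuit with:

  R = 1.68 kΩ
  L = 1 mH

Step 1 — Angular frequency: ω = 2π·f = 2π·39.2 = 246.3 rad/s.
Step 2 — Component impedances:
  R: Z = R = 1680 Ω
  L: Z = jωL = j·246.3·0.001 = 0 + j0.2463 Ω
Step 3 — Series combination: Z_total = R + L = 1680 + j0.2463 Ω = 1680∠0.0° Ω.

Z = 1680 + j0.2463 Ω = 1680∠0.0° Ω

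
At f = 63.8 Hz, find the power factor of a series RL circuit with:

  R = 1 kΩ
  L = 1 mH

Step 1 — Angular frequency: ω = 2π·f = 2π·63.8 = 400.9 rad/s.
Step 2 — Component impedances:
  R: Z = R = 1000 Ω
  L: Z = jωL = j·400.9·0.001 = 0 + j0.4009 Ω
Step 3 — Series combination: Z_total = R + L = 1000 + j0.4009 Ω = 1000∠0.0° Ω.
Step 4 — Power factor: PF = cos(φ) = Re(Z)/|Z| = 1000/1000 = 1.
Step 5 — Type: Im(Z) = 0.4009 ⇒ lagging (phase φ = 0.0°).

PF = 1 (lagging, φ = 0.0°)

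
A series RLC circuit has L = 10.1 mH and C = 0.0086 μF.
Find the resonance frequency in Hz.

Step 1 — Resonance condition Im(Z)=0 gives ω₀ = 1/√(LC).
Step 2 — ω₀ = 1/√(0.0101·8.6e-09) = 1.073e+05 rad/s.
Step 3 — f₀ = ω₀/(2π) = 1.708e+04 Hz.

f₀ = 1.708e+04 Hz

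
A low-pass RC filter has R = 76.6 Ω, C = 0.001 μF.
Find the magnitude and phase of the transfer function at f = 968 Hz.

Step 1 — Angular frequency: ω = 2π·968 = 6082 rad/s.
Step 2 — Transfer function: H(jω) = 1/(1 + jωRC).
Step 3 — Denominator: 1 + jωRC = 1 + j·6082·76.6·1e-09 = 1 + j0.0004659.
Step 4 — H = 1 - j0.0004659.
Step 5 — Magnitude: |H| = 1 (-0.0 dB); phase: φ = -0.0°.

|H| = 1 (-0.0 dB), φ = -0.0°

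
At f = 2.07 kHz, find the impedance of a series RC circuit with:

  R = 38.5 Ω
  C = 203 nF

Step 1 — Angular frequency: ω = 2π·f = 2π·2070 = 1.301e+04 rad/s.
Step 2 — Component impedances:
  R: Z = R = 38.5 Ω
  C: Z = 1/(jωC) = -j/(ω·C) = 0 - j378.8 Ω
Step 3 — Series combination: Z_total = R + C = 38.5 - j378.8 Ω = 380.7∠-84.2° Ω.

Z = 38.5 - j378.8 Ω = 380.7∠-84.2° Ω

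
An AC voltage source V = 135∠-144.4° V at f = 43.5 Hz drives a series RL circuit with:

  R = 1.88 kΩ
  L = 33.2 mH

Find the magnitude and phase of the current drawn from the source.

Step 1 — Angular frequency: ω = 2π·f = 2π·43.5 = 273.3 rad/s.
Step 2 — Component impedances:
  R: Z = R = 1880 Ω
  L: Z = jωL = j·273.3·0.0332 = 0 + j9.074 Ω
Step 3 — Series combination: Z_total = R + L = 1880 + j9.074 Ω = 1880∠0.3° Ω.
Step 4 — Source phasor: V = 135∠-144.4° V = -109.8 - j78.59 V.
Step 5 — Ohm's law: I = V / Z_total = (-109.8 - j78.59) / (1880 + j9.074) = -0.05859 - j0.04152 A.
Step 6 — Convert to polar: |I| = 0.07181 A, ∠I = -144.7°.

I = 0.07181∠-144.7° A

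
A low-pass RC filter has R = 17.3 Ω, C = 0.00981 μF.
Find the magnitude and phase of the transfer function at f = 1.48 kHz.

Step 1 — Angular frequency: ω = 2π·1480 = 9299 rad/s.
Step 2 — Transfer function: H(jω) = 1/(1 + jωRC).
Step 3 — Denominator: 1 + jωRC = 1 + j·9299·17.3·9.81e-09 = 1 + j0.001578.
Step 4 — H = 1 - j0.001578.
Step 5 — Magnitude: |H| = 1 (-0.0 dB); phase: φ = -0.1°.

|H| = 1 (-0.0 dB), φ = -0.1°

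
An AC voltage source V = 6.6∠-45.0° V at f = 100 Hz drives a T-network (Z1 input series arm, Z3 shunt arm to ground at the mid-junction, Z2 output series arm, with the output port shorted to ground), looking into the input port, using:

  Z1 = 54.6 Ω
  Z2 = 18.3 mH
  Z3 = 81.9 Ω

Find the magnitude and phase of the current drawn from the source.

Step 1 — Angular frequency: ω = 2π·f = 2π·100 = 628.3 rad/s.
Step 2 — Component impedances:
  Z1: Z = R = 54.6 Ω
  Z2: Z = jωL = j·628.3·0.0183 = 0 + j11.5 Ω
  Z3: Z = R = 81.9 Ω
Step 3 — With the output port shorted to ground, the output series arm Z2 runs from the junction to ground; the shunt arm Z3 also runs from the junction to ground. They appear in parallel: Z3 || Z2 = 1.583 + j11.28 Ω.
Step 4 — Series with input arm Z1: Z_in = Z1 + (Z3 || Z2) = 56.18 + j11.28 Ω = 57.3∠11.3° Ω.
Step 5 — Source phasor: V = 6.6∠-45.0° V = 4.667 - j4.667 V.
Step 6 — Ohm's law: I = V / Z_total = (4.667 - j4.667) / (56.18 + j11.28) = 0.06382 - j0.09588 A.
Step 7 — Convert to polar: |I| = 0.1152 A, ∠I = -56.3°.

I = 0.1152∠-56.3° A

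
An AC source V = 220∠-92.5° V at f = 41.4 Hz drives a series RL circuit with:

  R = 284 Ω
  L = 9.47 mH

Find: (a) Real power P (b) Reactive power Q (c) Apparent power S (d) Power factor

Step 1 — Angular frequency: ω = 2π·f = 2π·41.4 = 260.1 rad/s.
Step 2 — Component impedances:
  R: Z = R = 284 Ω
  L: Z = jωL = j·260.1·0.00947 = 0 + j2.463 Ω
Step 3 — Series combination: Z_total = R + L = 284 + j2.463 Ω = 284∠0.5° Ω.
Step 4 — Source phasor: V = 220∠-92.5° V = -9.596 - j219.8 V.
Step 5 — Current: I = V / Z = -0.0405 - j0.7736 A = 0.7746∠-93.0° A.
Step 6 — Complex power: S = V·I* = 170.4 + j1.478 VA.
Step 7 — Real power: P = Re(S) = 170.4 W.
Step 8 — Reactive power: Q = Im(S) = 1.478 VAR.
Step 9 — Apparent power: |S| = 170.4 VA.
Step 10 — Power factor: PF = P/|S| = 1 (lagging).

(a) P = 170.4 W  (b) Q = 1.478 VAR  (c) S = 170.4 VA  (d) PF = 1 (lagging)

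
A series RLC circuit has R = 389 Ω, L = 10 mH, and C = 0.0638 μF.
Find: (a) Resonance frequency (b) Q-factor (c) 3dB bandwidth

Step 1 — Resonance: ω₀ = 1/√(LC) = 1/√(0.01·6.38e-08) = 3.959e+04 rad/s.
Step 2 — f₀ = ω₀/(2π) = 6301 Hz.
Step 3 — Series Q: Q = ω₀L/R = 3.959e+04·0.01/389 = 1.018.
Step 4 — Bandwidth: Δω = ω₀/Q = 3.89e+04 rad/s; BW = Δω/(2π) = 6191 Hz.

(a) f₀ = 6301 Hz  (b) Q = 1.018  (c) BW = 6191 Hz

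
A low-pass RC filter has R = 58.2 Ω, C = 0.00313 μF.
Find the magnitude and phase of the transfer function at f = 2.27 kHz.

Step 1 — Angular frequency: ω = 2π·2270 = 1.426e+04 rad/s.
Step 2 — Transfer function: H(jω) = 1/(1 + jωRC).
Step 3 — Denominator: 1 + jωRC = 1 + j·1.426e+04·58.2·3.13e-09 = 1 + j0.002598.
Step 4 — H = 1 - j0.002598.
Step 5 — Magnitude: |H| = 1 (-0.0 dB); phase: φ = -0.1°.

|H| = 1 (-0.0 dB), φ = -0.1°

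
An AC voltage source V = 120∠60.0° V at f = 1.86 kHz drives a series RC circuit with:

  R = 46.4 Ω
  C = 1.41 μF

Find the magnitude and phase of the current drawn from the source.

Step 1 — Angular frequency: ω = 2π·f = 2π·1860 = 1.169e+04 rad/s.
Step 2 — Component impedances:
  R: Z = R = 46.4 Ω
  C: Z = 1/(jωC) = -j/(ω·C) = 0 - j60.69 Ω
Step 3 — Series combination: Z_total = R + C = 46.4 - j60.69 Ω = 76.39∠-52.6° Ω.
Step 4 — Source phasor: V = 120∠60.0° V = 60 + j103.9 V.
Step 5 — Ohm's law: I = V / Z_total = (60 + j103.9) / (46.4 - j60.69) = -0.6036 + j1.45 A.
Step 6 — Convert to polar: |I| = 1.571 A, ∠I = 112.6°.

I = 1.571∠112.6° A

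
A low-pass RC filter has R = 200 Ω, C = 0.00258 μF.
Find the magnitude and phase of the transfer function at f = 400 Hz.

Step 1 — Angular frequency: ω = 2π·400 = 2513 rad/s.
Step 2 — Transfer function: H(jω) = 1/(1 + jωRC).
Step 3 — Denominator: 1 + jωRC = 1 + j·2513·200·2.58e-09 = 1 + j0.001297.
Step 4 — H = 1 - j0.001297.
Step 5 — Magnitude: |H| = 1 (-0.0 dB); phase: φ = -0.1°.

|H| = 1 (-0.0 dB), φ = -0.1°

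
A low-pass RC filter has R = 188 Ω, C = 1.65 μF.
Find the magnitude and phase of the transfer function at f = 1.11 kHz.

Step 1 — Angular frequency: ω = 2π·1110 = 6974 rad/s.
Step 2 — Transfer function: H(jω) = 1/(1 + jωRC).
Step 3 — Denominator: 1 + jωRC = 1 + j·6974·188·1.65e-06 = 1 + j2.163.
Step 4 — H = 0.176 - j0.3809.
Step 5 — Magnitude: |H| = 0.4196 (-7.5 dB); phase: φ = -65.2°.

|H| = 0.4196 (-7.5 dB), φ = -65.2°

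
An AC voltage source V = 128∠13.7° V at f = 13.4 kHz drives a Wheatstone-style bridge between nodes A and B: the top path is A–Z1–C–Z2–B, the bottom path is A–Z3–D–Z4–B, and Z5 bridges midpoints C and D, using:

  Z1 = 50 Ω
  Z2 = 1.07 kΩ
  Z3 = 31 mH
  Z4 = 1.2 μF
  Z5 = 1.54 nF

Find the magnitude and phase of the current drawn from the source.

Step 1 — Angular frequency: ω = 2π·f = 2π·1.34e+04 = 8.419e+04 rad/s.
Step 2 — Component impedances:
  Z1: Z = R = 50 Ω
  Z2: Z = R = 1070 Ω
  Z3: Z = jωL = j·8.419e+04·0.031 = 0 + j2610 Ω
  Z4: Z = 1/(jωC) = -j/(ω·C) = 0 - j9.898 Ω
  Z5: Z = 1/(jωC) = -j/(ω·C) = 0 - j7712 Ω
Step 3 — Bridge requires nodal analysis (the Z5 bridge couples midpoints C and D, so the two paths cannot be reduced to a simple series/parallel combination). Setting node B to ground and injecting 1 A at node A, the 3-node admittance system at A, C, D solves to V_A = Z_AB = 1028 + j305.5 Ω = 1073∠16.5° Ω.
Step 4 — Source phasor: V = 128∠13.7° V = 124.4 + j30.32 V.
Step 5 — Ohm's law: I = V / Z_total = (124.4 + j30.32) / (1028 + j305.5) = 0.1192 - j0.005923 A.
Step 6 — Convert to polar: |I| = 0.1193 A, ∠I = -2.8°.

I = 0.1193∠-2.8° A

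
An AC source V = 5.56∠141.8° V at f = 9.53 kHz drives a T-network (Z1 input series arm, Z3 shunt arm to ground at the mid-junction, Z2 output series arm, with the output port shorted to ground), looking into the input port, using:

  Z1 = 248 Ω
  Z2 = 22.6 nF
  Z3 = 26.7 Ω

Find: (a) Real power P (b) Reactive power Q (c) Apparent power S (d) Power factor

Step 1 — Angular frequency: ω = 2π·f = 2π·9530 = 5.988e+04 rad/s.
Step 2 — Component impedances:
  Z1: Z = R = 248 Ω
  Z2: Z = 1/(jωC) = -j/(ω·C) = 0 - j739 Ω
  Z3: Z = R = 26.7 Ω
Step 3 — With the output port shorted to ground, the output series arm Z2 runs from the junction to ground; the shunt arm Z3 also runs from the junction to ground. They appear in parallel: Z3 || Z2 = 26.67 - j0.9635 Ω.
Step 4 — Series with input arm Z1: Z_in = Z1 + (Z3 || Z2) = 274.7 - j0.9635 Ω = 274.7∠-0.2° Ω.
Step 5 — Source phasor: V = 5.56∠141.8° V = -4.369 + j3.438 V.
Step 6 — Current: I = V / Z = -0.01595 + j0.01246 A = 0.02024∠142.0° A.
Step 7 — Complex power: S = V·I* = 0.1125 - j0.0003948 VA.
Step 8 — Real power: P = Re(S) = 0.1125 W.
Step 9 — Reactive power: Q = Im(S) = -0.0003948 VAR.
Step 10 — Apparent power: |S| = 0.1125 VA.
Step 11 — Power factor: PF = P/|S| = 1 (leading).

(a) P = 0.1125 W  (b) Q = -0.0003948 VAR  (c) S = 0.1125 VA  (d) PF = 1 (leading)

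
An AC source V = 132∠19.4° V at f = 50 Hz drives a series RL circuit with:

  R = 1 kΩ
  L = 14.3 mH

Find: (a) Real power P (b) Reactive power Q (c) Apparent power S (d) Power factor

Step 1 — Angular frequency: ω = 2π·f = 2π·50 = 314.2 rad/s.
Step 2 — Component impedances:
  R: Z = R = 1000 Ω
  L: Z = jωL = j·314.2·0.0143 = 0 + j4.492 Ω
Step 3 — Series combination: Z_total = R + L = 1000 + j4.492 Ω = 1000∠0.3° Ω.
Step 4 — Source phasor: V = 132∠19.4° V = 124.5 + j43.85 V.
Step 5 — Current: I = V / Z = 0.1247 + j0.04329 A = 0.132∠19.1° A.
Step 6 — Complex power: S = V·I* = 17.42 + j0.07828 VA.
Step 7 — Real power: P = Re(S) = 17.42 W.
Step 8 — Reactive power: Q = Im(S) = 0.07828 VAR.
Step 9 — Apparent power: |S| = 17.42 VA.
Step 10 — Power factor: PF = P/|S| = 1 (lagging).

(a) P = 17.42 W  (b) Q = 0.07828 VAR  (c) S = 17.42 VA  (d) PF = 1 (lagging)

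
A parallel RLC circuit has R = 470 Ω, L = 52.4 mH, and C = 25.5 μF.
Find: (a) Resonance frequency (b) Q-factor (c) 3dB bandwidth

Step 1 — Resonance: ω₀ = 1/√(LC) = 1/√(0.0524·2.55e-05) = 865.1 rad/s.
Step 2 — f₀ = ω₀/(2π) = 137.7 Hz.
Step 3 — Parallel Q: Q = R/(ω₀L) = 470/(865.1·0.0524) = 10.37.
Step 4 — Bandwidth: Δω = ω₀/Q = 83.44 rad/s; BW = Δω/(2π) = 13.28 Hz.

(a) f₀ = 137.7 Hz  (b) Q = 10.37  (c) BW = 13.28 Hz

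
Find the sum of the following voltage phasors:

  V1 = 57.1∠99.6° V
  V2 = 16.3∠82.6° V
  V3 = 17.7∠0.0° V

Step 1 — Convert each phasor to rectangular form:
  V1 = 57.1·(cos(99.6°) + j·sin(99.6°)) = -9.522 + j56.3 V
  V2 = 16.3·(cos(82.6°) + j·sin(82.6°)) = 2.099 + j16.16 V
  V3 = 17.7·(cos(0.0°) + j·sin(0.0°)) = 17.7 V
Step 2 — Sum components: V_total = 10.28 + j72.46 V.
Step 3 — Convert to polar: |V_total| = 73.19 V, ∠V_total = 81.9°.

V_total = 73.19∠81.9° V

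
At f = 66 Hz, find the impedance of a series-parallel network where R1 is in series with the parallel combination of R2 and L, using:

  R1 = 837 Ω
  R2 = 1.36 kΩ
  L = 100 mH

Step 1 — Angular frequency: ω = 2π·f = 2π·66 = 414.7 rad/s.
Step 2 — Component impedances:
  R1: Z = R = 837 Ω
  R2: Z = R = 1360 Ω
  L: Z = jωL = j·414.7·0.1 = 0 + j41.47 Ω
Step 3 — Parallel branch: R2 || L = 1/(1/R2 + 1/L) = 1.263 + j41.43 Ω.
Step 4 — Series with R1: Z_total = R1 + (R2 || L) = 838.3 + j41.43 Ω = 839.3∠2.8° Ω.

Z = 838.3 + j41.43 Ω = 839.3∠2.8° Ω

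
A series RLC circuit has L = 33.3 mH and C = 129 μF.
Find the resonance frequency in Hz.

Step 1 — Resonance condition Im(Z)=0 gives ω₀ = 1/√(LC).
Step 2 — ω₀ = 1/√(0.0333·0.000129) = 482.5 rad/s.
Step 3 — f₀ = ω₀/(2π) = 76.79 Hz.

f₀ = 76.79 Hz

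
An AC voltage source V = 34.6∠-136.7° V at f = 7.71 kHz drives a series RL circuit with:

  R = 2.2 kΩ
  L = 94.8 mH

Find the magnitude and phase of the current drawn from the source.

Step 1 — Angular frequency: ω = 2π·f = 2π·7710 = 4.844e+04 rad/s.
Step 2 — Component impedances:
  R: Z = R = 2200 Ω
  L: Z = jωL = j·4.844e+04·0.0948 = 0 + j4592 Ω
Step 3 — Series combination: Z_total = R + L = 2200 + j4592 Ω = 5092∠64.4° Ω.
Step 4 — Source phasor: V = 34.6∠-136.7° V = -25.18 - j23.73 V.
Step 5 — Ohm's law: I = V / Z_total = (-25.18 - j23.73) / (2200 + j4592) = -0.006339 + j0.002446 A.
Step 6 — Convert to polar: |I| = 0.006795 A, ∠I = 158.9°.

I = 0.006795∠158.9° A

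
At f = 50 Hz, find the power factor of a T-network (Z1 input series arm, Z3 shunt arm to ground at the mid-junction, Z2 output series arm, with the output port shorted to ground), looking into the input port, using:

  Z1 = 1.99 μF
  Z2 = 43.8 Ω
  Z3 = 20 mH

Step 1 — Angular frequency: ω = 2π·f = 2π·50 = 314.2 rad/s.
Step 2 — Component impedances:
  Z1: Z = 1/(jωC) = -j/(ω·C) = 0 - j1600 Ω
  Z2: Z = R = 43.8 Ω
  Z3: Z = jωL = j·314.2·0.02 = 0 + j6.283 Ω
Step 3 — With the output port shorted to ground, the output series arm Z2 runs from the junction to ground; the shunt arm Z3 also runs from the junction to ground. They appear in parallel: Z3 || Z2 = 0.8832 + j6.156 Ω.
Step 4 — Series with input arm Z1: Z_in = Z1 + (Z3 || Z2) = 0.8832 - j1593 Ω = 1593∠-90.0° Ω.
Step 5 — Power factor: PF = cos(φ) = Re(Z)/|Z| = 0.88316/1593.4 = 0.0005543.
Step 6 — Type: Im(Z) = -1593 ⇒ leading (phase φ = -90.0°).

PF = 0.0005543 (leading, φ = -90.0°)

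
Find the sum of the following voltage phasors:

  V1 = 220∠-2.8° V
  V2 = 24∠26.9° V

Step 1 — Convert each phasor to rectangular form:
  V1 = 220·(cos(-2.8°) + j·sin(-2.8°)) = 219.7 - j10.75 V
  V2 = 24·(cos(26.9°) + j·sin(26.9°)) = 21.4 + j10.86 V
Step 2 — Sum components: V_total = 241.1 + j0.1115 V.
Step 3 — Convert to polar: |V_total| = 241.1 V, ∠V_total = 0.0°.

V_total = 241.1∠0.0° V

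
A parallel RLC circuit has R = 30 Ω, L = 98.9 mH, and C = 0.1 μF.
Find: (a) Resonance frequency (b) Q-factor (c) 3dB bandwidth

Step 1 — Resonance: ω₀ = 1/√(LC) = 1/√(0.0989·1e-07) = 1.006e+04 rad/s.
Step 2 — f₀ = ω₀/(2π) = 1600 Hz.
Step 3 — Parallel Q: Q = R/(ω₀L) = 30/(1.006e+04·0.0989) = 0.03017.
Step 4 — Bandwidth: Δω = ω₀/Q = 3.333e+05 rad/s; BW = Δω/(2π) = 5.305e+04 Hz.

(a) f₀ = 1600 Hz  (b) Q = 0.03017  (c) BW = 5.305e+04 Hz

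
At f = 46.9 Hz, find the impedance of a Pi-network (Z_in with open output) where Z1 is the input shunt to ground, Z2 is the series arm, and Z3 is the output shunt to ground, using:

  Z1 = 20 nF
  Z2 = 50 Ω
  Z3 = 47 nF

Step 1 — Angular frequency: ω = 2π·f = 2π·46.9 = 294.7 rad/s.
Step 2 — Component impedances:
  Z1: Z = 1/(jωC) = -j/(ω·C) = 0 - j1.697e+05 Ω
  Z2: Z = R = 50 Ω
  Z3: Z = 1/(jωC) = -j/(ω·C) = 0 - j7.22e+04 Ω
Step 3 — With open output, the series arm Z2 and the output shunt Z3 appear in series to ground: Z2 + Z3 = 50 - j7.22e+04 Ω.
Step 4 — Parallel with input shunt Z1: Z_in = Z1 || (Z2 + Z3) = 24.6 - j5.065e+04 Ω = 5.065e+04∠-90.0° Ω.

Z = 24.6 - j5.065e+04 Ω = 5.065e+04∠-90.0° Ω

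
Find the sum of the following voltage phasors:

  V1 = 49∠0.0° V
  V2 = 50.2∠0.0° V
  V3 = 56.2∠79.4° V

Step 1 — Convert each phasor to rectangular form:
  V1 = 49·(cos(0.0°) + j·sin(0.0°)) = 49 V
  V2 = 50.2·(cos(0.0°) + j·sin(0.0°)) = 50.2 V
  V3 = 56.2·(cos(79.4°) + j·sin(79.4°)) = 10.34 + j55.24 V
Step 2 — Sum components: V_total = 109.5 + j55.24 V.
Step 3 — Convert to polar: |V_total| = 122.7 V, ∠V_total = 26.8°.

V_total = 122.7∠26.8° V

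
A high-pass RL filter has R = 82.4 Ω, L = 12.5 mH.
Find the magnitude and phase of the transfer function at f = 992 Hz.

Step 1 — Angular frequency: ω = 2π·992 = 6233 rad/s.
Step 2 — Transfer function: H(jω) = jωL/(R + jωL).
Step 3 — Numerator jωL = j·77.91; denominator R + jωL = 82.4 + j77.91.
Step 4 — H = 0.472 + j0.4992.
Step 5 — Magnitude: |H| = 0.687 (-3.3 dB); phase: φ = 46.6°.

|H| = 0.687 (-3.3 dB), φ = 46.6°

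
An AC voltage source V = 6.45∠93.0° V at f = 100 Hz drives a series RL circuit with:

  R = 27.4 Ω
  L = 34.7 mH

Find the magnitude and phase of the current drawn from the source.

Step 1 — Angular frequency: ω = 2π·f = 2π·100 = 628.3 rad/s.
Step 2 — Component impedances:
  R: Z = R = 27.4 Ω
  L: Z = jωL = j·628.3·0.0347 = 0 + j21.8 Ω
Step 3 — Series combination: Z_total = R + L = 27.4 + j21.8 Ω = 35.02∠38.5° Ω.
Step 4 — Source phasor: V = 6.45∠93.0° V = -0.3376 + j6.441 V.
Step 5 — Ohm's law: I = V / Z_total = (-0.3376 + j6.441) / (27.4 + j21.8) = 0.107 + j0.1499 A.
Step 6 — Convert to polar: |I| = 0.1842 A, ∠I = 54.5°.

I = 0.1842∠54.5° A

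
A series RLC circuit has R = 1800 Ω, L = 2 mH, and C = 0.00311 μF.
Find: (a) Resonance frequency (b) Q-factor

Step 1 — Resonance condition Im(Z)=0 gives ω₀ = 1/√(LC).
Step 2 — ω₀ = 1/√(0.002·3.11e-09) = 4.01e+05 rad/s.
Step 3 — f₀ = ω₀/(2π) = 6.382e+04 Hz.
Step 4 — Series Q: Q = ω₀L/R = 4.01e+05·0.002/1800 = 0.4455.

(a) f₀ = 6.382e+04 Hz  (b) Q = 0.4455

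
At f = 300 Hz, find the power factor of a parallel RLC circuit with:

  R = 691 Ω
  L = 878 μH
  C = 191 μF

Step 1 — Angular frequency: ω = 2π·f = 2π·300 = 1885 rad/s.
Step 2 — Component impedances:
  R: Z = R = 691 Ω
  L: Z = jωL = j·1885·0.000878 = 0 + j1.655 Ω
  C: Z = 1/(jωC) = -j/(ω·C) = 0 - j2.778 Ω
Step 3 — Parallel combination: 1/Z_total = 1/R + 1/L + 1/C; Z_total = 0.02427 + j4.095 Ω = 4.095∠89.7° Ω.
Step 4 — Power factor: PF = cos(φ) = Re(Z)/|Z| = 0.024266/4.0948 = 0.005926.
Step 5 — Type: Im(Z) = 4.095 ⇒ lagging (phase φ = 89.7°).

PF = 0.005926 (lagging, φ = 89.7°)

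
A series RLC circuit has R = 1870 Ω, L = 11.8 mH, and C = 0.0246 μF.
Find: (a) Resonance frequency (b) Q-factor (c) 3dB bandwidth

Step 1 — Resonance: ω₀ = 1/√(LC) = 1/√(0.0118·2.46e-08) = 5.869e+04 rad/s.
Step 2 — f₀ = ω₀/(2π) = 9341 Hz.
Step 3 — Series Q: Q = ω₀L/R = 5.869e+04·0.0118/1870 = 0.3704.
Step 4 — Bandwidth: Δω = ω₀/Q = 1.585e+05 rad/s; BW = Δω/(2π) = 2.522e+04 Hz.

(a) f₀ = 9341 Hz  (b) Q = 0.3704  (c) BW = 2.522e+04 Hz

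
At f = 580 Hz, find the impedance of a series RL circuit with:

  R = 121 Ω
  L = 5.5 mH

Step 1 — Angular frequency: ω = 2π·f = 2π·580 = 3644 rad/s.
Step 2 — Component impedances:
  R: Z = R = 121 Ω
  L: Z = jωL = j·3644·0.0055 = 0 + j20.04 Ω
Step 3 — Series combination: Z_total = R + L = 121 + j20.04 Ω = 122.6∠9.4° Ω.

Z = 121 + j20.04 Ω = 122.6∠9.4° Ω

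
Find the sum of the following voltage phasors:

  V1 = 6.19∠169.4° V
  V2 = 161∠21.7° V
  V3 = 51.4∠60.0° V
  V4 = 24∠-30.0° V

Step 1 — Convert each phasor to rectangular form:
  V1 = 6.19·(cos(169.4°) + j·sin(169.4°)) = -6.084 + j1.139 V
  V2 = 161·(cos(21.7°) + j·sin(21.7°)) = 149.6 + j59.53 V
  V3 = 51.4·(cos(60.0°) + j·sin(60.0°)) = 25.7 + j44.51 V
  V4 = 24·(cos(-30.0°) + j·sin(-30.0°)) = 20.78 - j12 V
Step 2 — Sum components: V_total = 190 + j93.18 V.
Step 3 — Convert to polar: |V_total| = 211.6 V, ∠V_total = 26.1°.

V_total = 211.6∠26.1° V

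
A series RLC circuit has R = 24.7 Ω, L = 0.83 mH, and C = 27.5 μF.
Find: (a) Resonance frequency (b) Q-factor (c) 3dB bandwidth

Step 1 — Resonance: ω₀ = 1/√(LC) = 1/√(0.00083·2.75e-05) = 6619 rad/s.
Step 2 — f₀ = ω₀/(2π) = 1053 Hz.
Step 3 — Series Q: Q = ω₀L/R = 6619·0.00083/24.7 = 0.2224.
Step 4 — Bandwidth: Δω = ω₀/Q = 2.976e+04 rad/s; BW = Δω/(2π) = 4736 Hz.

(a) f₀ = 1053 Hz  (b) Q = 0.2224  (c) BW = 4736 Hz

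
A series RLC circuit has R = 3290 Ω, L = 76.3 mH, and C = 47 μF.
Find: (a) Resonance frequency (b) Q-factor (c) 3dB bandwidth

Step 1 — Resonance: ω₀ = 1/√(LC) = 1/√(0.0763·4.7e-05) = 528.1 rad/s.
Step 2 — f₀ = ω₀/(2π) = 84.04 Hz.
Step 3 — Series Q: Q = ω₀L/R = 528.1·0.0763/3290 = 0.01225.
Step 4 — Bandwidth: Δω = ω₀/Q = 4.312e+04 rad/s; BW = Δω/(2π) = 6863 Hz.

(a) f₀ = 84.04 Hz  (b) Q = 0.01225  (c) BW = 6863 Hz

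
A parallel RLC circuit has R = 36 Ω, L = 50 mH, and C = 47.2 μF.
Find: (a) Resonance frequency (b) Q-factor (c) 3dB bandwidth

Step 1 — Resonance: ω₀ = 1/√(LC) = 1/√(0.05·4.72e-05) = 650.9 rad/s.
Step 2 — f₀ = ω₀/(2π) = 103.6 Hz.
Step 3 — Parallel Q: Q = R/(ω₀L) = 36/(650.9·0.05) = 1.106.
Step 4 — Bandwidth: Δω = ω₀/Q = 588.5 rad/s; BW = Δω/(2π) = 93.66 Hz.

(a) f₀ = 103.6 Hz  (b) Q = 1.106  (c) BW = 93.66 Hz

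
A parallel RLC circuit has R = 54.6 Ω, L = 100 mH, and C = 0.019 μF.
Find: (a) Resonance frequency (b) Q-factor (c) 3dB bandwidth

Step 1 — Resonance: ω₀ = 1/√(LC) = 1/√(0.1·1.9e-08) = 2.294e+04 rad/s.
Step 2 — f₀ = ω₀/(2π) = 3651 Hz.
Step 3 — Parallel Q: Q = R/(ω₀L) = 54.6/(2.294e+04·0.1) = 0.0238.
Step 4 — Bandwidth: Δω = ω₀/Q = 9.639e+05 rad/s; BW = Δω/(2π) = 1.534e+05 Hz.

(a) f₀ = 3651 Hz  (b) Q = 0.0238  (c) BW = 1.534e+05 Hz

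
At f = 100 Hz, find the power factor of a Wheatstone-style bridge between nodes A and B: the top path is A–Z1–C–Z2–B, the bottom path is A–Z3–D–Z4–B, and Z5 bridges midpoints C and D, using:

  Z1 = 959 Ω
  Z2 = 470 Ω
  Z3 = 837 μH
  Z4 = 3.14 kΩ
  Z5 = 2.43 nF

Step 1 — Angular frequency: ω = 2π·f = 2π·100 = 628.3 rad/s.
Step 2 — Component impedances:
  Z1: Z = R = 959 Ω
  Z2: Z = R = 470 Ω
  Z3: Z = jωL = j·628.3·0.000837 = 0 + j0.5259 Ω
  Z4: Z = R = 3140 Ω
  Z5: Z = 1/(jωC) = -j/(ω·C) = 0 - j6.55e+05 Ω
Step 3 — Bridge requires nodal analysis (the Z5 bridge couples midpoints C and D, so the two paths cannot be reduced to a simple series/parallel combination). Setting node B to ground and injecting 1 A at node A, the 3-node admittance system at A, C, D solves to V_A = Z_AB = 982.1 - j0.6117 Ω = 982.1∠-0.0° Ω.
Step 4 — Power factor: PF = cos(φ) = Re(Z)/|Z| = 982.1/982.1 = 1.
Step 5 — Type: Im(Z) = -0.6117 ⇒ leading (phase φ = -0.0°).

PF = 1 (leading, φ = -0.0°)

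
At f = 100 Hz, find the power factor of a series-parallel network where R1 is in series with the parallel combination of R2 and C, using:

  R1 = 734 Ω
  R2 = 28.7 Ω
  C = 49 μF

Step 1 — Angular frequency: ω = 2π·f = 2π·100 = 628.3 rad/s.
Step 2 — Component impedances:
  R1: Z = R = 734 Ω
  R2: Z = R = 28.7 Ω
  C: Z = 1/(jωC) = -j/(ω·C) = 0 - j32.48 Ω
Step 3 — Parallel branch: R2 || C = 1/(1/R2 + 1/C) = 16.12 - j14.24 Ω.
Step 4 — Series with R1: Z_total = R1 + (R2 || C) = 750.1 - j14.24 Ω = 750.3∠-1.1° Ω.
Step 5 — Power factor: PF = cos(φ) = Re(Z)/|Z| = 750.12/750.25 = 0.9998.
Step 6 — Type: Im(Z) = -14.24 ⇒ leading (phase φ = -1.1°).

PF = 0.9998 (leading, φ = -1.1°)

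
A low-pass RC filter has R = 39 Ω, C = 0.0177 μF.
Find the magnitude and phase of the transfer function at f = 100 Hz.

Step 1 — Angular frequency: ω = 2π·100 = 628.3 rad/s.
Step 2 — Transfer function: H(jω) = 1/(1 + jωRC).
Step 3 — Denominator: 1 + jωRC = 1 + j·628.3·39·1.77e-08 = 1 + j0.0004337.
Step 4 — H = 1 - j0.0004337.
Step 5 — Magnitude: |H| = 1 (-0.0 dB); phase: φ = -0.0°.

|H| = 1 (-0.0 dB), φ = -0.0°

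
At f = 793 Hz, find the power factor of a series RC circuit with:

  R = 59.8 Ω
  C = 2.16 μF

Step 1 — Angular frequency: ω = 2π·f = 2π·793 = 4983 rad/s.
Step 2 — Component impedances:
  R: Z = R = 59.8 Ω
  C: Z = 1/(jωC) = -j/(ω·C) = 0 - j92.92 Ω
Step 3 — Series combination: Z_total = R + C = 59.8 - j92.92 Ω = 110.5∠-57.2° Ω.
Step 4 — Power factor: PF = cos(φ) = Re(Z)/|Z| = 59.8/110.5 = 0.5412.
Step 5 — Type: Im(Z) = -92.92 ⇒ leading (phase φ = -57.2°).

PF = 0.5412 (leading, φ = -57.2°)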